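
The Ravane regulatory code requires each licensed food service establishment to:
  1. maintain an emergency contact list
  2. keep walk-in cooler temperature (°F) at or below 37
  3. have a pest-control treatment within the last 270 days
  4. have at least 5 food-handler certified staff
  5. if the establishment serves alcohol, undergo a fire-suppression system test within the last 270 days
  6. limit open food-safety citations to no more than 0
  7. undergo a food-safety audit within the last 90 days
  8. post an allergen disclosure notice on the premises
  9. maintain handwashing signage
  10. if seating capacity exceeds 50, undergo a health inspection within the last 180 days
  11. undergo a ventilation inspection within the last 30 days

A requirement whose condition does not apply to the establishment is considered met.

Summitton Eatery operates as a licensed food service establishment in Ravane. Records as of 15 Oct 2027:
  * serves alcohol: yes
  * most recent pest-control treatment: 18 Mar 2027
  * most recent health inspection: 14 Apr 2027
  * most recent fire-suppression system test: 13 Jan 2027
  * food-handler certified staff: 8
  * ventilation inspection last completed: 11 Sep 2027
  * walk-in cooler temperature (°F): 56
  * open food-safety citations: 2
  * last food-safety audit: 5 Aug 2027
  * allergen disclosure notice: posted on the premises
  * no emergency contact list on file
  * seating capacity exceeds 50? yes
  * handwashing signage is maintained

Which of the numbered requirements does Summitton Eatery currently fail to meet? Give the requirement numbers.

1, 2, 5, 6, 10, 11

1. emergency contact list absent → not met
2. walk-in cooler temperature (°F) 56 > 37 → not met
3. pest-control treatment 211 days ago vs limit 270 → met
4. food-handler certified staff 8 ≥ 5 → met
5. condition 'serves alcohol' holds; fire-suppression system test 275 days ago vs limit 270 → not met
6. open food-safety citations 2 > 0 → not met
7. food-safety audit 71 days ago vs limit 90 → met
8. allergen disclosure notice present → met
9. handwashing signage present → met
10. condition 'seating capacity exceeds 50' holds; health inspection 184 days ago vs limit 180 → not met
11. ventilation inspection 34 days ago vs limit 30 → not met
Not met: 1, 2, 5, 6, 10, 11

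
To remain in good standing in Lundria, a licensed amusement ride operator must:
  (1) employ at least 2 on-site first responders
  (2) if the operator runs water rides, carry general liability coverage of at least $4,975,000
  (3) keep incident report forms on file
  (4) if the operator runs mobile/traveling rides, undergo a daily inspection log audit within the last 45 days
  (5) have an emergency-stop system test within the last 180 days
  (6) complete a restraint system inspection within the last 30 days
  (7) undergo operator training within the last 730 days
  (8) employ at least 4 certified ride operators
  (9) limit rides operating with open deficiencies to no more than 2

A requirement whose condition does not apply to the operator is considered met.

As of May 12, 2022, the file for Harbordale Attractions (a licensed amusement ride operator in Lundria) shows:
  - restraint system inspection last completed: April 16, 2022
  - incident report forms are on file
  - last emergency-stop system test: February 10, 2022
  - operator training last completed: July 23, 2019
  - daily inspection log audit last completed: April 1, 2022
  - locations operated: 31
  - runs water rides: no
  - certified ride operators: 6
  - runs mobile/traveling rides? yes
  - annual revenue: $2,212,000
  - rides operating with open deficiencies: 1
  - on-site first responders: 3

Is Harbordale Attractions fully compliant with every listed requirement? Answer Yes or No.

1. on-site first responders 3 ≥ 2 → met
2. condition 'runs water rides' does not hold → requirement n/a → met
3. incident report forms present → met
4. condition 'runs mobile/traveling rides' holds; daily inspection log audit 41 days ago vs limit 45 → met
5. emergency-stop system test 91 days ago vs limit 180 → met
6. restraint system inspection 26 days ago vs limit 30 → met
7. operator training 1024 days ago vs limit 730 → not met
8. certified ride operators 6 ≥ 4 → met
9. rides operating with open deficiencies 1 ≤ 2 → met
Not met: 7

No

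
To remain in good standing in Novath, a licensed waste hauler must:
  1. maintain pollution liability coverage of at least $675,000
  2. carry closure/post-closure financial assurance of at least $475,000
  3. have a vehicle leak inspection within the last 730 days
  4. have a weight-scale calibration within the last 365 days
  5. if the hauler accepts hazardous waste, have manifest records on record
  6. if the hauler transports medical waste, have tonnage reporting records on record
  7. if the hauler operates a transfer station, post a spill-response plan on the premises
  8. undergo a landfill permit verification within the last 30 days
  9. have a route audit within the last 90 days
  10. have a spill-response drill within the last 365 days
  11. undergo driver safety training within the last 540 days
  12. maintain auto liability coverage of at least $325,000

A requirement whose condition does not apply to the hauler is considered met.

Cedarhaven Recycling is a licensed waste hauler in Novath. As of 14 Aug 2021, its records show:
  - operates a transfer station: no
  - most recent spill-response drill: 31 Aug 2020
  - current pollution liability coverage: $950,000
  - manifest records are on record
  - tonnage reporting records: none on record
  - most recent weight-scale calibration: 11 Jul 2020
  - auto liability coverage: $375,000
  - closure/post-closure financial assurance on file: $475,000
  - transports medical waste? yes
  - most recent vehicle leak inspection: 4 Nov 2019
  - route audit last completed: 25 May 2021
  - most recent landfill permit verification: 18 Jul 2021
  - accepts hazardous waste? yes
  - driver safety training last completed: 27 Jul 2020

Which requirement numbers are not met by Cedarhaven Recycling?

1. pollution liability coverage $950,000 ≥ $675,000 → met
2. closure/post-closure financial assurance $475,000 ≥ $475,000 → met
3. vehicle leak inspection 649 days ago vs limit 730 → met
4. weight-scale calibration 399 days ago vs limit 365 → not met
5. condition 'accepts hazardous waste' holds; manifest records present → met
6. condition 'transports medical waste' holds; tonnage reporting records absent → not met
7. condition 'operates a transfer station' does not hold → requirement n/a → met
8. landfill permit verification 27 days ago vs limit 30 → met
9. route audit 81 days ago vs limit 90 → met
10. spill-response drill 348 days ago vs limit 365 → met
11. driver safety training 383 days ago vs limit 540 → met
12. auto liability coverage $375,000 ≥ $325,000 → met
Not met: 4, 6

4, 6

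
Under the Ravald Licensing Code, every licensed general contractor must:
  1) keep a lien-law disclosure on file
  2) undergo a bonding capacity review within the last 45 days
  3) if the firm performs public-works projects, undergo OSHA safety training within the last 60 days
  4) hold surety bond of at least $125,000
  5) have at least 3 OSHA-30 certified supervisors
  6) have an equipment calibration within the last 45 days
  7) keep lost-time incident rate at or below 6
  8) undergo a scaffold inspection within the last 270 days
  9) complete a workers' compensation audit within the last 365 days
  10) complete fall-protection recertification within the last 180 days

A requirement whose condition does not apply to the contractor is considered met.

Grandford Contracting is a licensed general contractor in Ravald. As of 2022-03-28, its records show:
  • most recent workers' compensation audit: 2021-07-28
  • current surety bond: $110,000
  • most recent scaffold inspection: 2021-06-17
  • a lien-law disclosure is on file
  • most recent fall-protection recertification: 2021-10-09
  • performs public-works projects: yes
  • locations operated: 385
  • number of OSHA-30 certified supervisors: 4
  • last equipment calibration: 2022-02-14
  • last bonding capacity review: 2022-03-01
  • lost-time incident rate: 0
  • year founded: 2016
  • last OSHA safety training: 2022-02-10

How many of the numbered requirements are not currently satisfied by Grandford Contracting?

1. lien-law disclosure present → met
2. bonding capacity review 27 days ago vs limit 45 → met
3. condition 'performs public-works projects' holds; OSHA safety training 46 days ago vs limit 60 → met
4. surety bond $110,000 < $125,000 → not met
5. OSHA-30 certified supervisors 4 ≥ 3 → met
6. equipment calibration 42 days ago vs limit 45 → met
7. lost-time incident rate 0 ≤ 6 → met
8. scaffold inspection 284 days ago vs limit 270 → not met
9. workers' compensation audit 243 days ago vs limit 365 → met
10. fall-protection recertification 170 days ago vs limit 180 → met
Not met: 2 of 10

2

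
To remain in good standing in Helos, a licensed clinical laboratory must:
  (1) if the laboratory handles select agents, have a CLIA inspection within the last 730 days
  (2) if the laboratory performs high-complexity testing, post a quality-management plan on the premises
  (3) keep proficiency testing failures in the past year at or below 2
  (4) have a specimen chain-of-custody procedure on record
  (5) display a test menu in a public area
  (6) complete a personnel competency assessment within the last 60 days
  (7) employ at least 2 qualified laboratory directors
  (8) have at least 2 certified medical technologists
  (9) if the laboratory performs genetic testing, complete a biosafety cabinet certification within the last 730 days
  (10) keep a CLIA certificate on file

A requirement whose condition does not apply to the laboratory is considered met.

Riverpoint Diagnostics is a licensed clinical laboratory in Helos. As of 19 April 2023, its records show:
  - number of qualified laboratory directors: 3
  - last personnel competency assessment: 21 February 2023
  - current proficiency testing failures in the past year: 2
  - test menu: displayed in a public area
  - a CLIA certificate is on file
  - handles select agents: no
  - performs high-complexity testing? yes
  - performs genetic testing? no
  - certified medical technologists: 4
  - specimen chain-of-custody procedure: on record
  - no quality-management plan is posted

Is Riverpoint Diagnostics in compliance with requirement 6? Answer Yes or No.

6. personnel competency assessment 57 days ago vs limit 60 → met

Yes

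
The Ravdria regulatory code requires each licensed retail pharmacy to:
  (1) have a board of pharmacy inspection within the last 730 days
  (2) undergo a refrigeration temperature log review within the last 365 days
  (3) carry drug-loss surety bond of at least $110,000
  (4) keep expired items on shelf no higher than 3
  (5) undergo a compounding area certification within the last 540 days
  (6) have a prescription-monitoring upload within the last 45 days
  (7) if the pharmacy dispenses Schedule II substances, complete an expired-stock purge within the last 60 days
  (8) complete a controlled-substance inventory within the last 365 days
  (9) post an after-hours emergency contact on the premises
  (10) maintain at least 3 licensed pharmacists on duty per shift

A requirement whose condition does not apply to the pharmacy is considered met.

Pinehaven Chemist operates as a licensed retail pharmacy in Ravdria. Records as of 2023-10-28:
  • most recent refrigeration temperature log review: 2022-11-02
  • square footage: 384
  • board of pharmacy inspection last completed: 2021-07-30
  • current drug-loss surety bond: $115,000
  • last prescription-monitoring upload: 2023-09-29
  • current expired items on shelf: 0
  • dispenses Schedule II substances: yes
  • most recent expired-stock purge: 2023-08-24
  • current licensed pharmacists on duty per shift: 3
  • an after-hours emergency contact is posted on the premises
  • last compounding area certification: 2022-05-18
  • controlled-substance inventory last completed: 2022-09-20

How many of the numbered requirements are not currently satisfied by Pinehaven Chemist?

1. board of pharmacy inspection 820 days ago vs limit 730 → not met
2. refrigeration temperature log review 360 days ago vs limit 365 → met
3. drug-loss surety bond $115,000 ≥ $110,000 → met
4. expired items on shelf 0 ≤ 3 → met
5. compounding area certification 528 days ago vs limit 540 → met
6. prescription-monitoring upload 29 days ago vs limit 45 → met
7. condition 'dispenses Schedule II substances' holds; expired-stock purge 65 days ago vs limit 60 → not met
8. controlled-substance inventory 403 days ago vs limit 365 → not met
9. after-hours emergency contact present → met
10. licensed pharmacists on duty per shift 3 ≥ 3 → met
Not met: 3 of 10

3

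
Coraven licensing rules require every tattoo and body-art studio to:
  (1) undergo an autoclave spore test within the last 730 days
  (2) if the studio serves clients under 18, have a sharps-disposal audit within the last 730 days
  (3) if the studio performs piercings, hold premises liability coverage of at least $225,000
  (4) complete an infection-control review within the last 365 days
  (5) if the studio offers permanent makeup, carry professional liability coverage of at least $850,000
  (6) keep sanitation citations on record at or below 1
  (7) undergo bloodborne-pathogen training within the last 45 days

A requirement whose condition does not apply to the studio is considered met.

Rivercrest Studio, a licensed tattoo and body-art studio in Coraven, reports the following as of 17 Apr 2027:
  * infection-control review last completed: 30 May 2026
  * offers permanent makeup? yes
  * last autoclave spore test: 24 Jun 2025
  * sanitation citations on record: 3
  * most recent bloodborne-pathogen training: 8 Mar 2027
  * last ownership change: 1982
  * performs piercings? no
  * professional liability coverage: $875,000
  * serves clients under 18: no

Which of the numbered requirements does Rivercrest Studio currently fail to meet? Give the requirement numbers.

1. autoclave spore test 662 days ago vs limit 730 → met
2. condition 'serves clients under 18' does not hold → requirement n/a → met
3. condition 'performs piercings' does not hold → requirement n/a → met
4. infection-control review 322 days ago vs limit 365 → met
5. condition 'offers permanent makeup' holds; professional liability coverage $875,000 ≥ $850,000 → met
6. sanitation citations on record 3 > 1 → not met
7. bloodborne-pathogen training 40 days ago vs limit 45 → met
Not met: 6

6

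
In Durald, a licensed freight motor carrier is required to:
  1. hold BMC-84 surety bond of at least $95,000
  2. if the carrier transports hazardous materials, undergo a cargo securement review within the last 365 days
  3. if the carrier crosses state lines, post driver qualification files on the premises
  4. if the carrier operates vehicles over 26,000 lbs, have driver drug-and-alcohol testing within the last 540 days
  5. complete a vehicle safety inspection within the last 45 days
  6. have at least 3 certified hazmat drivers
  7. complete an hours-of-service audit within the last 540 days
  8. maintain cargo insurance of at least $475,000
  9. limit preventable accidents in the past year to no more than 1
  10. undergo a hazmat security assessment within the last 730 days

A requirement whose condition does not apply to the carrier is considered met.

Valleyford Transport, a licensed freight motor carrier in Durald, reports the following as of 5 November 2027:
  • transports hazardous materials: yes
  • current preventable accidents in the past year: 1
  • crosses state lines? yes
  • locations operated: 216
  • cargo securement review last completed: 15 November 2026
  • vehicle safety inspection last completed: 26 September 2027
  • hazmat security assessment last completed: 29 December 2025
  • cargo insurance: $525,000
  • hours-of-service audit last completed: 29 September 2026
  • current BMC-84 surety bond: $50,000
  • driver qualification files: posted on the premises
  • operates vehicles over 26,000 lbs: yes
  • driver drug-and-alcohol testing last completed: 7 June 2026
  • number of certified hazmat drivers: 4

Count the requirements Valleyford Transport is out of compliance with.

1. BMC-84 surety bond $50,000 < $95,000 → not met
2. condition 'transports hazardous materials' holds; cargo securement review 355 days ago vs limit 365 → met
3. condition 'crosses state lines' holds; driver qualification files present → met
4. condition 'operates vehicles over 26,000 lbs' holds; driver drug-and-alcohol testing 516 days ago vs limit 540 → met
5. vehicle safety inspection 40 days ago vs limit 45 → met
6. certified hazmat drivers 4 ≥ 3 → met
7. hours-of-service audit 402 days ago vs limit 540 → met
8. cargo insurance $525,000 ≥ $475,000 → met
9. preventable accidents in the past year 1 ≤ 1 → met
10. hazmat security assessment 676 days ago vs limit 730 → met
Not met: 1 of 10

1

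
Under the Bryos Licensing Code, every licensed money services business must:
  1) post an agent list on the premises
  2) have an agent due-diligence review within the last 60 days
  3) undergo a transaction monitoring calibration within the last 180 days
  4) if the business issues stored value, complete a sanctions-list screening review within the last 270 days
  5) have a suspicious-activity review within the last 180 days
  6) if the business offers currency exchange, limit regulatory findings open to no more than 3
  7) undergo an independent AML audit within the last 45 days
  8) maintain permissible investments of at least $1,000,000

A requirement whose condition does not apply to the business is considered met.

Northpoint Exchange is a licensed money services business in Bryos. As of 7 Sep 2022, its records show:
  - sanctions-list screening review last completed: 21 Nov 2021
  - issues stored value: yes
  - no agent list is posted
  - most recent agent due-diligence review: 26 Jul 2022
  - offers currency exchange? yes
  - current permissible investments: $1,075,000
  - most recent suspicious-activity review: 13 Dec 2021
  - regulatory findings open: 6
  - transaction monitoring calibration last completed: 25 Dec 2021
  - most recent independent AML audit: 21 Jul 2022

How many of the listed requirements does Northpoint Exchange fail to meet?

1. agent list absent → not met
2. agent due-diligence review 43 days ago vs limit 60 → met
3. transaction monitoring calibration 256 days ago vs limit 180 → not met
4. condition 'issues stored value' holds; sanctions-list screening review 290 days ago vs limit 270 → not met
5. suspicious-activity review 268 days ago vs limit 180 → not met
6. condition 'offers currency exchange' holds; regulatory findings open 6 > 3 → not met
7. independent AML audit 48 days ago vs limit 45 → not met
8. permissible investments $1,075,000 ≥ $1,000,000 → met
Not met: 6 of 8

6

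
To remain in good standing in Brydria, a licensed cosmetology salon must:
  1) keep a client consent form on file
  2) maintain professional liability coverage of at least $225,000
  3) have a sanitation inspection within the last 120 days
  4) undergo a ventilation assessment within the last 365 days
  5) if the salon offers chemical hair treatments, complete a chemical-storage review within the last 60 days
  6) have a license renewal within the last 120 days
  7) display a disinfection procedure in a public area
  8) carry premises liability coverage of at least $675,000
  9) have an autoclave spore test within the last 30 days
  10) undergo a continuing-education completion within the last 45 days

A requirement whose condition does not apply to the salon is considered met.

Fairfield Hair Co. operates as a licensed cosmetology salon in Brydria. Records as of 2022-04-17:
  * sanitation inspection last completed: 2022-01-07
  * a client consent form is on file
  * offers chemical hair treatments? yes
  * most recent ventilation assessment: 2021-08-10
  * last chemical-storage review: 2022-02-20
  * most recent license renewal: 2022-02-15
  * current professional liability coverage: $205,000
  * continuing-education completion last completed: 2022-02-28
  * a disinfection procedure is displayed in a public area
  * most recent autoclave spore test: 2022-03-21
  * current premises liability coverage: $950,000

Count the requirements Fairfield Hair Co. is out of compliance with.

1. client consent form present → met
2. professional liability coverage $205,000 < $225,000 → not met
3. sanitation inspection 100 days ago vs limit 120 → met
4. ventilation assessment 250 days ago vs limit 365 → met
5. condition 'offers chemical hair treatments' holds; chemical-storage review 56 days ago vs limit 60 → met
6. license renewal 61 days ago vs limit 120 → met
7. disinfection procedure present → met
8. premises liability coverage $950,000 ≥ $675,000 → met
9. autoclave spore test 27 days ago vs limit 30 → met
10. continuing-education completion 48 days ago vs limit 45 → not met
Not met: 2 of 10

2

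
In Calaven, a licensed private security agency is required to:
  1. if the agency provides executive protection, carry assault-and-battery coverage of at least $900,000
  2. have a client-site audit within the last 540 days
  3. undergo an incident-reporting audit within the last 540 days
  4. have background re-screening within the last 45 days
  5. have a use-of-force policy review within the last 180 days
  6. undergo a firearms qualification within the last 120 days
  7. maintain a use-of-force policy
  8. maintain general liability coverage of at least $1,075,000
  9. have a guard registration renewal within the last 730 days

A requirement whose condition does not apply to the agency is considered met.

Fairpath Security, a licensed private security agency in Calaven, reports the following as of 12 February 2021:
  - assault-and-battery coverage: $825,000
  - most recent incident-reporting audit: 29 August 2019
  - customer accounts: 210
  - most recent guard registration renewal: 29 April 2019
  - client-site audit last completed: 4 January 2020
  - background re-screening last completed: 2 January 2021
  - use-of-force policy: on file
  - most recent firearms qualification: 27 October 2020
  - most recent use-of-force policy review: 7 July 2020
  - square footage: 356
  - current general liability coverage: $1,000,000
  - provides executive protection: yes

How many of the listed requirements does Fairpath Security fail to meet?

1. condition 'provides executive protection' holds; assault-and-battery coverage $825,000 < $900,000 → not met
2. client-site audit 405 days ago vs limit 540 → met
3. incident-reporting audit 533 days ago vs limit 540 → met
4. background re-screening 41 days ago vs limit 45 → met
5. use-of-force policy review 220 days ago vs limit 180 → not met
6. firearms qualification 108 days ago vs limit 120 → met
7. use-of-force policy present → met
8. general liability coverage $1,000,000 < $1,075,000 → not met
9. guard registration renewal 655 days ago vs limit 730 → met
Not met: 3 of 9

3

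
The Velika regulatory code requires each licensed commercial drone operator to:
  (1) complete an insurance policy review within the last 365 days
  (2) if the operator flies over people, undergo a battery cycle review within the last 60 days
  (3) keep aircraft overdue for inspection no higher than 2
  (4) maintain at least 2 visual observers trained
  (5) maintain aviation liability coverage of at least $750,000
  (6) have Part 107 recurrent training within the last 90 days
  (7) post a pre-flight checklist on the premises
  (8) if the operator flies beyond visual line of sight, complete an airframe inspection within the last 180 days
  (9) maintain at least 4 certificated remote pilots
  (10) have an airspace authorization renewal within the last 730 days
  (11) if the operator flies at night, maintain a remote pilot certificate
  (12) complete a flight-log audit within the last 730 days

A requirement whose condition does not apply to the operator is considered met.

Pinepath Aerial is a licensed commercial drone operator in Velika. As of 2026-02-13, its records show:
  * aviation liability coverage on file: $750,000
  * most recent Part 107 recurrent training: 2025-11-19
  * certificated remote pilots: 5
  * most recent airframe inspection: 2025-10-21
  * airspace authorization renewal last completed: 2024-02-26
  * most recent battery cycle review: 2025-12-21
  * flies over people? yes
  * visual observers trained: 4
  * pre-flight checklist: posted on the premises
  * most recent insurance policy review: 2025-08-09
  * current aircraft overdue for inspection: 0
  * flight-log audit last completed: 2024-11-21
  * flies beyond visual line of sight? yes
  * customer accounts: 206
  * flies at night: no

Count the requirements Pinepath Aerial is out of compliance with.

0

1. insurance policy review 188 days ago vs limit 365 → met
2. condition 'flies over people' holds; battery cycle review 54 days ago vs limit 60 → met
3. aircraft overdue for inspection 0 ≤ 2 → met
4. visual observers trained 4 ≥ 2 → met
5. aviation liability coverage $750,000 ≥ $750,000 → met
6. Part 107 recurrent training 86 days ago vs limit 90 → met
7. pre-flight checklist present → met
8. condition 'flies beyond visual line of sight' holds; airframe inspection 115 days ago vs limit 180 → met
9. certificated remote pilots 5 ≥ 4 → met
10. airspace authorization renewal 718 days ago vs limit 730 → met
11. condition 'flies at night' does not hold → requirement n/a → met
12. flight-log audit 449 days ago vs limit 730 → met
Not met: 0 of 12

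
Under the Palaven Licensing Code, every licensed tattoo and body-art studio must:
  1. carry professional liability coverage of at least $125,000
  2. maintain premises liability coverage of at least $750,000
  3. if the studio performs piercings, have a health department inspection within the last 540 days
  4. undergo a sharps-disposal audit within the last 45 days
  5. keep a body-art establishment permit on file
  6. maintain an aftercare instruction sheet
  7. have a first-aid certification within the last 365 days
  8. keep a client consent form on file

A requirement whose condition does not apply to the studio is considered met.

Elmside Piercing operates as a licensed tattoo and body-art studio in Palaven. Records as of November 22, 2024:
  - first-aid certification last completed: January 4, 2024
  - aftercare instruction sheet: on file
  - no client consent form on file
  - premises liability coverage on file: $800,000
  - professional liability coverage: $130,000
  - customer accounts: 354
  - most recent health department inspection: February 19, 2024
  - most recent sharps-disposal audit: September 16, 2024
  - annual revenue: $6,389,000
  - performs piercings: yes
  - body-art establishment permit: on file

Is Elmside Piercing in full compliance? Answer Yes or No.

No

1. professional liability coverage $130,000 ≥ $125,000 → met
2. premises liability coverage $800,000 ≥ $750,000 → met
3. condition 'performs piercings' holds; health department inspection 277 days ago vs limit 540 → met
4. sharps-disposal audit 67 days ago vs limit 45 → not met
5. body-art establishment permit present → met
6. aftercare instruction sheet present → met
7. first-aid certification 323 days ago vs limit 365 → met
8. client consent form absent → not met
Not met: 4, 8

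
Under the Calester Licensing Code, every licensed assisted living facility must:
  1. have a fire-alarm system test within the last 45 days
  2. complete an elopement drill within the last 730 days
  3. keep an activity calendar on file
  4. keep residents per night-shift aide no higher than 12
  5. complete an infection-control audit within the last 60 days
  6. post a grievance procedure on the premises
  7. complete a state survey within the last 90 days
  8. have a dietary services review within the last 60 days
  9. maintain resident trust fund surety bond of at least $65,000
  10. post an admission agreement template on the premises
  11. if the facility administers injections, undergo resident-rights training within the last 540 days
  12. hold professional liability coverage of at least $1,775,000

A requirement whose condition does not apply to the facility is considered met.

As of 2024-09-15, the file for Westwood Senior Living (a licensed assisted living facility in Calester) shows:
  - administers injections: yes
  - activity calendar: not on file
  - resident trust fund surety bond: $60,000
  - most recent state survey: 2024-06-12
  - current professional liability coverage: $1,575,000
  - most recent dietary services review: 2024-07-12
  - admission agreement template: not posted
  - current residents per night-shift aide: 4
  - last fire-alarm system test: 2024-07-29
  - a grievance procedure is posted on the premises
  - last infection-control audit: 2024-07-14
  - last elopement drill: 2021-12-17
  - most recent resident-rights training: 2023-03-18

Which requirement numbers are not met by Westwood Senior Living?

1, 2, 3, 5, 7, 8, 9, 10, 11, 12

1. fire-alarm system test 48 days ago vs limit 45 → not met
2. elopement drill 1003 days ago vs limit 730 → not met
3. activity calendar absent → not met
4. residents per night-shift aide 4 ≤ 12 → met
5. infection-control audit 63 days ago vs limit 60 → not met
6. grievance procedure present → met
7. state survey 95 days ago vs limit 90 → not met
8. dietary services review 65 days ago vs limit 60 → not met
9. resident trust fund surety bond $60,000 < $65,000 → not met
10. admission agreement template absent → not met
11. condition 'administers injections' holds; resident-rights training 547 days ago vs limit 540 → not met
12. professional liability coverage $1,575,000 < $1,775,000 → not met
Not met: 1, 2, 3, 5, 7, 8, 9, 10, 11, 12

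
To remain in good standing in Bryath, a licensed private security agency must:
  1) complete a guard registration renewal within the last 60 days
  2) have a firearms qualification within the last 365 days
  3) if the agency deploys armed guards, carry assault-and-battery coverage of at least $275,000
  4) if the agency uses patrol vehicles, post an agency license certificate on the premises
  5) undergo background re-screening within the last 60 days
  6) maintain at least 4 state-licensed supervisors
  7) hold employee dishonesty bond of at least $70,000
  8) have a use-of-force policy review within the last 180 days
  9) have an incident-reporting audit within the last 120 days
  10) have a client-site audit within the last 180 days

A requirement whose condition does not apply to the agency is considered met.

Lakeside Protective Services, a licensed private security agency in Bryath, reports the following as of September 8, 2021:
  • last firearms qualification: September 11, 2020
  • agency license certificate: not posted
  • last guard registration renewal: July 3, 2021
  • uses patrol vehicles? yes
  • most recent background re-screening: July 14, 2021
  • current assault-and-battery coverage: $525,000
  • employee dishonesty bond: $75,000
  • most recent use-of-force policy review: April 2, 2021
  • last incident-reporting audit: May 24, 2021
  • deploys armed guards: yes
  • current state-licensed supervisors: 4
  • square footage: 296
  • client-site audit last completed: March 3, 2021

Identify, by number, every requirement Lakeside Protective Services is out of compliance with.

1. guard registration renewal 67 days ago vs limit 60 → not met
2. firearms qualification 362 days ago vs limit 365 → met
3. condition 'deploys armed guards' holds; assault-and-battery coverage $525,000 ≥ $275,000 → met
4. condition 'uses patrol vehicles' holds; agency license certificate absent → not met
5. background re-screening 56 days ago vs limit 60 → met
6. state-licensed supervisors 4 ≥ 4 → met
7. employee dishonesty bond $75,000 ≥ $70,000 → met
8. use-of-force policy review 159 days ago vs limit 180 → met
9. incident-reporting audit 107 days ago vs limit 120 → met
10. client-site audit 189 days ago vs limit 180 → not met
Not met: 1, 4, 10

1, 4, 10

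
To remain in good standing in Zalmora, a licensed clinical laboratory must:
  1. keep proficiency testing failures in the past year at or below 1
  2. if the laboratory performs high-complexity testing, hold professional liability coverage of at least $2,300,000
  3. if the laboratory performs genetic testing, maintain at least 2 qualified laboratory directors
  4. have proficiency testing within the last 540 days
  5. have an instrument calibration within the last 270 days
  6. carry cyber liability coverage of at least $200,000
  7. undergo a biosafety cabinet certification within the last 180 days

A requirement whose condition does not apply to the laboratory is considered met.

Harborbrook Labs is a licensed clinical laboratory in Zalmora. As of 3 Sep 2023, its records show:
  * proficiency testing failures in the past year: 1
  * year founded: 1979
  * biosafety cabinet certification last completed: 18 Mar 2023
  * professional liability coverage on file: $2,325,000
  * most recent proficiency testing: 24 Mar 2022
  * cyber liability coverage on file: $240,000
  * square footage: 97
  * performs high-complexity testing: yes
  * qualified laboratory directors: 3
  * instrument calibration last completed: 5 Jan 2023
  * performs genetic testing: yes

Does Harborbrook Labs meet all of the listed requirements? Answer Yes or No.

1. proficiency testing failures in the past year 1 ≤ 1 → met
2. condition 'performs high-complexity testing' holds; professional liability coverage $2,325,000 ≥ $2,300,000 → met
3. condition 'performs genetic testing' holds; qualified laboratory directors 3 ≥ 2 → met
4. proficiency testing 528 days ago vs limit 540 → met
5. instrument calibration 241 days ago vs limit 270 → met
6. cyber liability coverage $240,000 ≥ $200,000 → met
7. biosafety cabinet certification 169 days ago vs limit 180 → met
All met.

Yes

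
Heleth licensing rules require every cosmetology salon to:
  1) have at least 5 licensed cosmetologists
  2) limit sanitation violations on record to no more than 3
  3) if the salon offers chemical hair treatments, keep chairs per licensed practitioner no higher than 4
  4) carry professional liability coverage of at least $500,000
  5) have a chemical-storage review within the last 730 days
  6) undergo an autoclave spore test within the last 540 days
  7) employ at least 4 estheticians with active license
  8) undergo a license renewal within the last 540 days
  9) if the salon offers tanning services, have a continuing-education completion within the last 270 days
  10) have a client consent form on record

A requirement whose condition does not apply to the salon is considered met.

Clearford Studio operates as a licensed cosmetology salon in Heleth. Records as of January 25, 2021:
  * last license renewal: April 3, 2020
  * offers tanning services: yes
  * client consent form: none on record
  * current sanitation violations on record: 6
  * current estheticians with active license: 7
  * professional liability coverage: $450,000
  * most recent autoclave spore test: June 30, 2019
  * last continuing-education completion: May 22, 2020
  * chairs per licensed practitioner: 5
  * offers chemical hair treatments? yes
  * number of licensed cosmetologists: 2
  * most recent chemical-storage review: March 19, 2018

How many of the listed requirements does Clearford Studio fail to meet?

1. licensed cosmetologists 2 < 5 → not met
2. sanitation violations on record 6 > 3 → not met
3. condition 'offers chemical hair treatments' holds; chairs per licensed practitioner 5 > 4 → not met
4. professional liability coverage $450,000 < $500,000 → not met
5. chemical-storage review 1043 days ago vs limit 730 → not met
6. autoclave spore test 575 days ago vs limit 540 → not met
7. estheticians with active license 7 ≥ 4 → met
8. license renewal 297 days ago vs limit 540 → met
9. condition 'offers tanning services' holds; continuing-education completion 248 days ago vs limit 270 → met
10. client consent form absent → not met
Not met: 7 of 10

7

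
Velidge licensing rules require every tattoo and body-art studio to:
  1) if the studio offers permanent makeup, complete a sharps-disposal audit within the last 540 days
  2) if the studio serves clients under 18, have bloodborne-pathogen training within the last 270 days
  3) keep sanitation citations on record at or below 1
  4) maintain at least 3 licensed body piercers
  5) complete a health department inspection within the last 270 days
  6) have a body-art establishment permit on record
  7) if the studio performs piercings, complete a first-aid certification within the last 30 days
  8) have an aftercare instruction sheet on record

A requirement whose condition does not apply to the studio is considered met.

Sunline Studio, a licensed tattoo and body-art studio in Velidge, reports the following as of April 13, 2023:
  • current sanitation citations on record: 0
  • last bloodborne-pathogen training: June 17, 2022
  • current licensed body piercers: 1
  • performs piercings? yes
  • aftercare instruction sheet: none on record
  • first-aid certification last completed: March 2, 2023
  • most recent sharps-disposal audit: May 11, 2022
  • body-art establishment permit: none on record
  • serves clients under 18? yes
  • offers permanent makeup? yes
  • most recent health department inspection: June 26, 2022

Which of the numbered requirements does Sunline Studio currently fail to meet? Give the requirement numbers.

1. condition 'offers permanent makeup' holds; sharps-disposal audit 337 days ago vs limit 540 → met
2. condition 'serves clients under 18' holds; bloodborne-pathogen training 300 days ago vs limit 270 → not met
3. sanitation citations on record 0 ≤ 1 → met
4. licensed body piercers 1 < 3 → not met
5. health department inspection 291 days ago vs limit 270 → not met
6. body-art establishment permit absent → not met
7. condition 'performs piercings' holds; first-aid certification 42 days ago vs limit 30 → not met
8. aftercare instruction sheet absent → not met
Not met: 2, 4, 5, 6, 7, 8

2, 4, 5, 6, 7, 8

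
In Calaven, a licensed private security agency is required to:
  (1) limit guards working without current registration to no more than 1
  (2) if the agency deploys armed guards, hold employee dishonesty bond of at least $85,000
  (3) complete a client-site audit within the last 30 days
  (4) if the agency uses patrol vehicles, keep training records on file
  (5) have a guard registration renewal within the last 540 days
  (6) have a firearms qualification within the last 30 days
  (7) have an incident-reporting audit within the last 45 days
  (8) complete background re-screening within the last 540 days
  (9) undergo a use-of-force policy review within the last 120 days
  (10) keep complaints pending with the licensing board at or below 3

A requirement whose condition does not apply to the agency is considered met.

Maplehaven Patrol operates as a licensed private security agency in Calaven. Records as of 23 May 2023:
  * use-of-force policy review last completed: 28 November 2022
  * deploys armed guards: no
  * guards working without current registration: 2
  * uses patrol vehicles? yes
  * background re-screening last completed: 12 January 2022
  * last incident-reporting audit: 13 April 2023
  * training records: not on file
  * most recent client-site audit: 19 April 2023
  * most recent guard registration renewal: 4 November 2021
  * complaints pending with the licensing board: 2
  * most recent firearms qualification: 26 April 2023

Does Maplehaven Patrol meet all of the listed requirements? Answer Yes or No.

1. guards working without current registration 2 > 1 → not met
2. condition 'deploys armed guards' does not hold → requirement n/a → met
3. client-site audit 34 days ago vs limit 30 → not met
4. condition 'uses patrol vehicles' holds; training records absent → not met
5. guard registration renewal 565 days ago vs limit 540 → not met
6. firearms qualification 27 days ago vs limit 30 → met
7. incident-reporting audit 40 days ago vs limit 45 → met
8. background re-screening 496 days ago vs limit 540 → met
9. use-of-force policy review 176 days ago vs limit 120 → not met
10. complaints pending with the licensing board 2 ≤ 3 → met
Not met: 1, 3, 4, 5, 9

No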